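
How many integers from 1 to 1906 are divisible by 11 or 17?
⌊1906/11⌋ + ⌊1906/17⌋ - ⌊1906/187⌋ = 173 + 112 - 10 = 275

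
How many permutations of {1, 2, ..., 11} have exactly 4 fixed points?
Choose the 4 fixed points C(11,4) = 330, derange the rest: !7 = Σ_{j=0}^{7} (-1)^j·7!/j! = 5040 - 5040 + 2520 - 840 + 210 - 42 + 7 - 1 = 1854. Product = 330 × 1854 = 611820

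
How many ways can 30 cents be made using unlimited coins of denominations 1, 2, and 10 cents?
Coefficient of x^30 in 1/(1-x^1) · 1/(1-x^2) · 1/(1-x^10). Case on j = number of 10-cent coins (j = 0..3); remainder r = 30 - 10j is made from {1,2} in ⌊r/2⌋+1 ways. r = 30, 20, 10, 0 → 16 + 11 + 6 + 1 = 34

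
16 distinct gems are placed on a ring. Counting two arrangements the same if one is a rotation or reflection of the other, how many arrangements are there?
(16-1)!/2 = 1307674368000/2 = 653837184000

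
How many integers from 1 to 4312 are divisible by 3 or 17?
⌊4312/3⌋ + ⌊4312/17⌋ - ⌊4312/51⌋ = 1437 + 253 - 84 = 1606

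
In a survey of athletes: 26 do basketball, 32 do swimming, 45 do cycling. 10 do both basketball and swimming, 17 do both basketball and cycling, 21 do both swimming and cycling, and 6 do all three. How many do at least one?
|A∪B∪C| = 26+32+45-10-17-21+6 = 61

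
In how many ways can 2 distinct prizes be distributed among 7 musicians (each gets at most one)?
P(7,2) = 7!/(7-2)! = 42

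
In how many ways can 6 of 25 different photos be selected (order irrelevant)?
C(25,6) = 25!/(6!×19!) = 177100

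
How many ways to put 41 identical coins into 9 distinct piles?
C(41+9-1, 9-1) = C(49, 8) = 450978066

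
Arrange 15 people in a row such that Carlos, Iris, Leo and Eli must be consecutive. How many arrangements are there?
Treat the 4 as one block: (15-4+1)! × 4! = 479001600 × 24 = 11496038400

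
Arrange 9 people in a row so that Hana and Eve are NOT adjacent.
Total - adjacent = 9! - (9-1)!×2 = 362880 - 80640 = 282240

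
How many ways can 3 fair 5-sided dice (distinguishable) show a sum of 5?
Coefficient of x^5 in (x + x² + ... + x^5)^3. By inclusion-exclusion on dice exceeding 5: Σ_j (-1)^j C(3,j)·C(5-1-5j, 2) = C(3,0)·C(4,2) = 1·6 = 6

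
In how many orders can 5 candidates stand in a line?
5! = 120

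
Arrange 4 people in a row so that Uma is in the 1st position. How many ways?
Fix one position: (4-1)! = 6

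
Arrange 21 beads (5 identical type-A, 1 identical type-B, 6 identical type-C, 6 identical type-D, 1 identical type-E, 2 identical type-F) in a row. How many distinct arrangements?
21! / (5! × 1! × 6! × 6! × 1! × 2!) = 410646075840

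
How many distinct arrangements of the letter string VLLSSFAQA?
9! / (2! × 1! × 1! × 1! × 2! × 2!) = 45360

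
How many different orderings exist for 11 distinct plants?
11! = 39916800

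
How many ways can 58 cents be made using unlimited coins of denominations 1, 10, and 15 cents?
Coefficient of x^58 in 1/(1-x^1) · 1/(1-x^10) · 1/(1-x^15). Case on j = number of 15-cent coins (j = 0..3); remainder r = 58 - 15j is made from {1,10} in ⌊r/10⌋+1 ways. r = 58, 43, 28, 13 → 6 + 5 + 3 + 2 = 16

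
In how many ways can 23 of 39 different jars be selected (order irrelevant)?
C(39,23) = 39!/(23!×16!) = 37711260990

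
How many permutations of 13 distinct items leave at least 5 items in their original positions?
Exactly j fixed points: C(13,j)·!(13-j); sum over j ≥ 5 (derangement numbers via !m = (m-1)·(!(m-1) + !(m-2)): !0..!8 = 1, 0, 1, 2, 9, 44, 265, 1854, 14833). Σ_{j=5}^{13} C(13,j)·!(13-j) = C(13,5)·!8 + C(13,6)·!7 + C(13,7)·!6 + C(13,8)·!5 + C(13,9)·!4 + C(13,10)·!3 + C(13,11)·!2 + C(13,12)·!1 + C(13,13)·!0 = 1287·14833 + 1716·1854 + 1716·265 + 1287·44 + 715·9 + 286·2 + 78·1 + 13·0 + 1·1 = 22789989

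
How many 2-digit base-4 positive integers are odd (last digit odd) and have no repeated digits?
Last∈{1,3}. Last=0: 0. Last nonzero: 2×2×P(2,0) = 4. Total = 4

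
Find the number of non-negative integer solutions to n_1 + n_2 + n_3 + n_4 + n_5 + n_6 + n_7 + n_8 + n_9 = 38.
C(38+9-1, 9-1) = C(46, 8) = 260932815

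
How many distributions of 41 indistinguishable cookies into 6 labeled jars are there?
C(41+6-1, 6-1) = C(46, 5) = 1370754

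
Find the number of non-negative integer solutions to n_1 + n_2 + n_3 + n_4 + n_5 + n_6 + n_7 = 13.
C(13+7-1, 7-1) = C(19, 6) = 27132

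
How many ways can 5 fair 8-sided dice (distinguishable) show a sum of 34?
Coefficient of x^34 in (x + x² + ... + x^8)^5. By inclusion-exclusion on dice exceeding 8: Σ_j (-1)^j C(5,j)·C(34-1-8j, 4) = C(5,0)·C(33,4) - C(5,1)·C(25,4) + C(5,2)·C(17,4) - C(5,3)·C(9,4) = 1·40920 - 5·12650 + 10·2380 - 10·126 = 210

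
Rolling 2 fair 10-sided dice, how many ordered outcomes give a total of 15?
Coefficient of x^15 in (x + x² + ... + x^10)^2. By inclusion-exclusion on dice exceeding 10: Σ_j (-1)^j C(2,j)·C(15-1-10j, 1) = C(2,0)·C(14,1) - C(2,1)·C(4,1) = 1·14 - 2·4 = 6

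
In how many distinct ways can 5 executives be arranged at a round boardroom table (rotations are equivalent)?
Circular: fix one position, arrange the rest. (5-1)! = 24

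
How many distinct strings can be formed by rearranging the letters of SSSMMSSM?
8! / (3! × 5!) = 56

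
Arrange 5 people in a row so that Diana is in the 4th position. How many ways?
Fix one position: (5-1)! = 24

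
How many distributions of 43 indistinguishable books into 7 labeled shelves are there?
C(43+7-1, 7-1) = C(49, 6) = 13983816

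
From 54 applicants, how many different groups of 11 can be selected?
C(54,11) = 54!/(11!×43!) = 95722852680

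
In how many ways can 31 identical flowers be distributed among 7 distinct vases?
C(31+7-1, 7-1) = C(37, 6) = 2324784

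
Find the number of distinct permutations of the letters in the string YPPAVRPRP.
9! / (1! × 4! × 1! × 1! × 2!) = 7560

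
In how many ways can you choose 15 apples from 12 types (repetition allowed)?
C(15+12-1, 12-1) = C(26, 11) = 7726160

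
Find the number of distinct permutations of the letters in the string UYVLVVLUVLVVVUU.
15! / (7! × 4! × 3! × 1!) = 1801800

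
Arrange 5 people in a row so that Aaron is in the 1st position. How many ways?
Fix one position: (5-1)! = 24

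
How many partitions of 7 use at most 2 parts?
By conjugation, equals partitions of 7 into parts ≤ 2. Let r_j(i) = number of partitions of i into parts ≤ j, for i = 0..7. r_1(i) = 1 for all i; r_j(i) = r_{j-1}(i) + r_j(i-j). Rows j = 2..2: ≤2: 1 1 2 2 3 3 4 4. r_2(7) = 4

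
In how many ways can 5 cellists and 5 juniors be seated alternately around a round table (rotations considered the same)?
Fix one of the cellists: (5-1)! ways for the remaining cellists, × 5! ways for the juniors = 24 × 120 = 2880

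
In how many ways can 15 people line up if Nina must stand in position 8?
Fix one position: (15-1)! = 87178291200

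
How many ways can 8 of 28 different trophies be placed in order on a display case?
P(28,8) = 28!/(28-8)! = 125318793600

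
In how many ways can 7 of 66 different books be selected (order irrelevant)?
C(66,7) = 66!/(7!×59!) = 778789440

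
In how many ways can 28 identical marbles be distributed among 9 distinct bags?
C(28+9-1, 9-1) = C(36, 8) = 30260340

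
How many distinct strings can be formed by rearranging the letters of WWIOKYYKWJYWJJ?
14! / (1! × 1! × 4! × 2! × 3! × 3!) = 50450400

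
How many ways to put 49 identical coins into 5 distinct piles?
C(49+5-1, 5-1) = C(53, 4) = 292825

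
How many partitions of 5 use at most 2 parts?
By conjugation, equals partitions of 5 into parts ≤ 2. Let r_j(i) = number of partitions of i into parts ≤ j, for i = 0..5. r_1(i) = 1 for all i; r_j(i) = r_{j-1}(i) + r_j(i-j). Rows j = 2..2: ≤2: 1 1 2 2 3 3. r_2(5) = 3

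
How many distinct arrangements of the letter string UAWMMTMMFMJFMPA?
15! / (1! × 1! × 2! × 1! × 1! × 2! × 6! × 1!) = 454053600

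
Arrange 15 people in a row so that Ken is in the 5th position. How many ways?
Fix one position: (15-1)! = 87178291200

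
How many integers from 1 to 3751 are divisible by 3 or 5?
⌊3751/3⌋ + ⌊3751/5⌋ - ⌊3751/15⌋ = 1250 + 750 - 250 = 1750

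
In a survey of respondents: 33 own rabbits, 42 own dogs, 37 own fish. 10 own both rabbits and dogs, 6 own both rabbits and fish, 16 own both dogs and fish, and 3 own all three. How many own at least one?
|A∪B∪C| = 33+42+37-10-6-16+3 = 83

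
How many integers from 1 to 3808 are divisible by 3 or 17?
⌊3808/3⌋ + ⌊3808/17⌋ - ⌊3808/51⌋ = 1269 + 224 - 74 = 1419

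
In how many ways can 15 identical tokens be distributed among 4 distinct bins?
C(15+4-1, 4-1) = C(18, 3) = 816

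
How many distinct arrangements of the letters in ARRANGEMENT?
11! / (2! × 2! × 2! × 1! × 2! × 1! × 1!) = 2494800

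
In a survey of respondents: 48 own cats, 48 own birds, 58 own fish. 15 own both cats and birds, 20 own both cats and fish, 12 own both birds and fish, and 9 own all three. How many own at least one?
|A∪B∪C| = 48+48+58-15-20-12+9 = 116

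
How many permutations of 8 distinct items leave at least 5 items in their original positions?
Exactly j fixed points: C(8,j)·!(8-j); sum over j ≥ 5 (derangement numbers via !m = (m-1)·(!(m-1) + !(m-2)): !0..!3 = 1, 0, 1, 2). Σ_{j=5}^{8} C(8,j)·!(8-j) = C(8,5)·!3 + C(8,6)·!2 + C(8,7)·!1 + C(8,8)·!0 = 56·2 + 28·1 + 8·0 + 1·1 = 141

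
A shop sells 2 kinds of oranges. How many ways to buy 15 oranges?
C(15+2-1, 2-1) = C(16, 1) = 16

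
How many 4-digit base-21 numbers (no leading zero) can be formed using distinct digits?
First digit: 20 choices (nonzero). Then descending: 20 × 20 × 19 × 18 = 136800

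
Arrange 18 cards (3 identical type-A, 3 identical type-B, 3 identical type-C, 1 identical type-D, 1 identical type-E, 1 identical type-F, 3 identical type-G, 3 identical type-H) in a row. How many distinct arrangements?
18! / (3! × 3! × 3! × 1! × 1! × 1! × 3! × 3!) = 823350528000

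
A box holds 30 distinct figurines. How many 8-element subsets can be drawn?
C(30,8) = 30!/(8!×22!) = 5852925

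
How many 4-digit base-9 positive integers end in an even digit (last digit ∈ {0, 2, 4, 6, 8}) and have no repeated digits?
Last∈{0,2,4,6,8}. Last=0: 336. Last nonzero: 4×7×P(7,2) = 1176. Total = 1512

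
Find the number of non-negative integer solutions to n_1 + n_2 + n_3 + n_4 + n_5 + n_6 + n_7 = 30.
C(30+7-1, 7-1) = C(36, 6) = 1947792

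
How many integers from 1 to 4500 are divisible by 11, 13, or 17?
⌊4500/11⌋+⌊4500/13⌋+⌊4500/17⌋ - ⌊4500/143⌋-⌊4500/187⌋-⌊4500/221⌋ + ⌊4500/2431⌋ = 409+346+264 - 31-24-20 + 1 = 945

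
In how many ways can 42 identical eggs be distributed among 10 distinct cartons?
C(42+10-1, 10-1) = C(51, 9) = 3042312350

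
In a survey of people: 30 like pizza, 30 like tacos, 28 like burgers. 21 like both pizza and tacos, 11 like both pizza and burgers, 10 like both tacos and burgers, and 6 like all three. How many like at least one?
|A∪B∪C| = 30+30+28-21-11-10+6 = 52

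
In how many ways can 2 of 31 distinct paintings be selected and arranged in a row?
P(31,2) = 31!/(31-2)! = 930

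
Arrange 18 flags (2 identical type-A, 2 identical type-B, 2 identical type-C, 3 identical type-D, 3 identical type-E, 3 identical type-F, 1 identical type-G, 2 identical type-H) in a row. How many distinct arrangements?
18! / (2! × 2! × 2! × 3! × 3! × 3! × 1! × 2!) = 1852538688000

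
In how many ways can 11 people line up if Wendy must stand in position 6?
Fix one position: (11-1)! = 3628800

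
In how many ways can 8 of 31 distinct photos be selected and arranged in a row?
P(31,8) = 31!/(31-8)! = 318073392000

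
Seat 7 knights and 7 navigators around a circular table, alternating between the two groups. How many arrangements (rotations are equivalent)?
Fix one of the knights: (7-1)! ways for the remaining knights, × 7! ways for the navigators = 720 × 5040 = 3628800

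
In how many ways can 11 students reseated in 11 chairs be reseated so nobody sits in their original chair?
!11 = Σ_{j=0}^{11} (-1)^j·11!/j! = 39916800 - 39916800 + 19958400 - 6652800 + 1663200 - 332640 + 55440 - 7920 + 990 - 110 + 11 - 1 = 14684570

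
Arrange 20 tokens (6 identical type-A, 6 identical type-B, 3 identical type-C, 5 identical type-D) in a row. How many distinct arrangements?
20! / (6! × 6! × 3! × 5!) = 6518191680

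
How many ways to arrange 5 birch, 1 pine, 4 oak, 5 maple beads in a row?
15! / (5! × 1! × 4! × 5!) = 3783780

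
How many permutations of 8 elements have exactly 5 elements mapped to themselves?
Choose the 5 fixed points C(8,5) = 56, derange the rest: !3 = Σ_{j=0}^{3} (-1)^j·3!/j! = 6 - 6 + 3 - 1 = 2. Product = 56 × 2 = 112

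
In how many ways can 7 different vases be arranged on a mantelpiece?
7! = 5040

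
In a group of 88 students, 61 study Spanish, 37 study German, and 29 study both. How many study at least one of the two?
|A∪B| = |A| + |B| - |A∩B| = 61 + 37 - 29 = 69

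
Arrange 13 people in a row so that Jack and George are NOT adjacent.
Total - adjacent = 13! - (13-1)!×2 = 6227020800 - 958003200 = 5269017600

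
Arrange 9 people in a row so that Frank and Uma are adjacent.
Treat as block: (9-1)! × 2! = 40320 × 2 = 80640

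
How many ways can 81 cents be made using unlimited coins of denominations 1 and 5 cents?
Coefficient of x^81 in 1/(1-x^1) · 1/(1-x^5). Use j coins of 5 for j = 0..⌊81/5⌋ = 16, the rest in 1s: 16 + 1 = 17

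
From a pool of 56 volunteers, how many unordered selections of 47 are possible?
C(56,47) = 56!/(47!×9!) = 7575968400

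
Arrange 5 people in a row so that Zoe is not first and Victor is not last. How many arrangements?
By inclusion-exclusion: 5! - 2×(5-1)! + (5-2)! = 120 - 48 + 6 = 78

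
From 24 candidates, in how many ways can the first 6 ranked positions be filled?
P(24,6) = 24!/(24-6)! = 96909120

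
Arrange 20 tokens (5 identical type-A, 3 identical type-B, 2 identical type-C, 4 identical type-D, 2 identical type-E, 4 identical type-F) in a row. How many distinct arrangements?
20! / (5! × 3! × 2! × 4! × 2! × 4!) = 1466593128000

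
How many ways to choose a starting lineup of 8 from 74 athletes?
C(74,8) = 74!/(8!×66!) = 15071474661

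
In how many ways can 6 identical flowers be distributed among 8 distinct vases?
C(6+8-1, 8-1) = C(13, 7) = 1716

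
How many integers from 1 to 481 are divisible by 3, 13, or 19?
⌊481/3⌋+⌊481/13⌋+⌊481/19⌋ - ⌊481/39⌋-⌊481/57⌋-⌊481/247⌋ + ⌊481/741⌋ = 160+37+25 - 12-8-1 + 0 = 201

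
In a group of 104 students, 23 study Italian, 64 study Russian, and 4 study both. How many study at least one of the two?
|A∪B| = |A| + |B| - |A∩B| = 23 + 64 - 4 = 83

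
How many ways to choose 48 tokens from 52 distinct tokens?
C(52,48) = 52!/(48!×4!) = 270725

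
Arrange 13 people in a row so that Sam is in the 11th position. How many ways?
Fix one position: (13-1)! = 479001600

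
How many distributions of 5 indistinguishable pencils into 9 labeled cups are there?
C(5+9-1, 9-1) = C(13, 8) = 1287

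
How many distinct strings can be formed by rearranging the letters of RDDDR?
5! / (3! × 2!) = 10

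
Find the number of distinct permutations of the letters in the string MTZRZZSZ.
8! / (1! × 4! × 1! × 1! × 1!) = 1680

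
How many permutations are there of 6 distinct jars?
6! = 720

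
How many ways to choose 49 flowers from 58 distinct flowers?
C(58,49) = 58!/(49!×9!) = 10648873950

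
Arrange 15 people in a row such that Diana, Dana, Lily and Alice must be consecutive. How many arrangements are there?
Treat the 4 as one block: (15-4+1)! × 4! = 479001600 × 24 = 11496038400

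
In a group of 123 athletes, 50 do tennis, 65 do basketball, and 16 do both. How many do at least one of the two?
|A∪B| = |A| + |B| - |A∩B| = 50 + 65 - 16 = 99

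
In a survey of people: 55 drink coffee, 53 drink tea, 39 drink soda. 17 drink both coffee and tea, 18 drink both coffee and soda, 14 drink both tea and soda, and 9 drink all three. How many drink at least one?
|A∪B∪C| = 55+53+39-17-18-14+9 = 107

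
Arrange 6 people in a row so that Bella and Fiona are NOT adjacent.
Total - adjacent = 6! - (6-1)!×2 = 720 - 240 = 480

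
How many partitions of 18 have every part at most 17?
Let r_j(i) = number of partitions of i into parts ≤ j, for i = 0..18. r_1(i) = 1 for all i; r_j(i) = r_{j-1}(i) + r_j(i-j). Rows j = 2..17: ≤2: 1 1 2 2 3 3 4 4 5 5 6 6 7 7 8 8 9 9 10; ≤3: 1 1 2 3 4 5 7 8 10 12 14 16 19 21 24 27 30 33 37; ≤4: 1 1 2 3 5 6 9 11 15 18 23 27 34 39 47 54 64 72 84; ≤5: 1 1 2 3 5 7 10 13 18 23 30 37 47 57 70 84 101 119 141; ≤6: 1 1 2 3 5 7 11 14 20 26 35 44 58 71 90 110 136 163 199; ≤7: 1 1 2 3 5 7 11 15 21 28 38 49 65 82 105 131 164 201 248; ≤8: 1 1 2 3 5 7 11 15 22 29 40 52 70 89 116 146 186 230 288; ≤9: 1 1 2 3 5 7 11 15 22 30 41 54 73 94 123 157 201 252 318; ≤10: 1 1 2 3 5 7 11 15 22 30 42 55 75 97 128 164 212 267 340; ≤11: 1 1 2 3 5 7 11 15 22 30 42 56 76 99 131 169 219 278 355; ≤12: 1 1 2 3 5 7 11 15 22 30 42 56 77 100 133 172 224 285 366; ≤13: 1 1 2 3 5 7 11 15 22 30 42 56 77 101 134 174 227 290 373; ≤14: 1 1 2 3 5 7 11 15 22 30 42 56 77 101 135 175 229 293 378; ≤15: 1 1 2 3 5 7 11 15 22 30 42 56 77 101 135 176 230 295 381; ≤16: 1 1 2 3 5 7 11 15 22 30 42 56 77 101 135 176 231 296 383; ≤17: 1 1 2 3 5 7 11 15 22 30 42 56 77 101 135 176 231 297 384. r_17(18) = 384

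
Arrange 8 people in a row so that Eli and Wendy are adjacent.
Treat as block: (8-1)! × 2! = 5040 × 2 = 10080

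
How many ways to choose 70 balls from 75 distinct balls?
C(75,70) = 75!/(70!×5!) = 17259390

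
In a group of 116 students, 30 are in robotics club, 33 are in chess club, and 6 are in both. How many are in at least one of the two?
|A∪B| = |A| + |B| - |A∩B| = 30 + 33 - 6 = 57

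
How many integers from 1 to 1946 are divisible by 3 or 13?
⌊1946/3⌋ + ⌊1946/13⌋ - ⌊1946/39⌋ = 648 + 149 - 49 = 748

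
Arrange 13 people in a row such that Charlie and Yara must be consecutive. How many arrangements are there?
Treat the 2 as one block: (13-2+1)! × 2! = 479001600 × 2 = 958003200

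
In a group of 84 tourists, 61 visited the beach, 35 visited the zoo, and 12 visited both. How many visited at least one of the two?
|A∪B| = |A| + |B| - |A∩B| = 61 + 35 - 12 = 84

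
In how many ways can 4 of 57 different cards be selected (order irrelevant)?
C(57,4) = 57!/(4!×53!) = 395010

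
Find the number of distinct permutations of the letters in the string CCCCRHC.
7! / (1! × 1! × 5!) = 42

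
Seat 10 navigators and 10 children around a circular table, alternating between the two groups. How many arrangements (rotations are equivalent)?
Fix one of the navigators: (10-1)! ways for the remaining navigators, × 10! ways for the children = 362880 × 3628800 = 1316818944000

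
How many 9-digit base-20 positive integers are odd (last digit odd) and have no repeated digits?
Last∈{1,3,5,7,9,11,13,15,17,19}. Last=0: 0. Last nonzero: 10×18×P(18,7) = 28870732800. Total = 28870732800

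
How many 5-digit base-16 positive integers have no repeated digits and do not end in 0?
Last digit: 15 nonzero choices. First digit: 14 (nonzero, ≠last). Middle 3: P(14,3) = 2184. Total = 458640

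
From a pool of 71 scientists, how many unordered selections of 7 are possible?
C(71,7) = 71!/(7!×64!) = 1329890705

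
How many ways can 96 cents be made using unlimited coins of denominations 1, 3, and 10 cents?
Coefficient of x^96 in 1/(1-x^1) · 1/(1-x^3) · 1/(1-x^10). Case on j = number of 10-cent coins (j = 0..9); remainder r = 96 - 10j is made from {1,3} in ⌊r/3⌋+1 ways. r = 96, 86, 76, 66, 56, 46, 36, 26, 16, 6 → 33 + 29 + 26 + 23 + 19 + 16 + 13 + 9 + 6 + 3 = 177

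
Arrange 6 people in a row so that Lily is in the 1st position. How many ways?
Fix one position: (6-1)! = 120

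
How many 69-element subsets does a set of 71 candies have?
C(71,69) = 71!/(69!×2!) = 2485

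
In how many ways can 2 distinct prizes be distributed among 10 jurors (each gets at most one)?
P(10,2) = 10!/(10-2)! = 90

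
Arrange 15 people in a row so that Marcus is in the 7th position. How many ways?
Fix one position: (15-1)! = 87178291200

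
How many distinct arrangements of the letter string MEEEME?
6! / (2! × 4!) = 15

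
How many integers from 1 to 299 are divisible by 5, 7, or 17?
⌊299/5⌋+⌊299/7⌋+⌊299/17⌋ - ⌊299/35⌋-⌊299/85⌋-⌊299/119⌋ + ⌊299/595⌋ = 59+42+17 - 8-3-2 + 0 = 105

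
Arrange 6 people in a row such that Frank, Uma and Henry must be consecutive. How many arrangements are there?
Treat the 3 as one block: (6-3+1)! × 3! = 24 × 6 = 144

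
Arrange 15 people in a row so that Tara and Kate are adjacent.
Treat as block: (15-1)! × 2! = 87178291200 × 2 = 174356582400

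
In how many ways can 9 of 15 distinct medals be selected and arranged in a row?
P(15,9) = 15!/(15-9)! = 1816214400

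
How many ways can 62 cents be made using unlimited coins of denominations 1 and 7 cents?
Coefficient of x^62 in 1/(1-x^1) · 1/(1-x^7). Use j coins of 7 for j = 0..⌊62/7⌋ = 8, the rest in 1s: 8 + 1 = 9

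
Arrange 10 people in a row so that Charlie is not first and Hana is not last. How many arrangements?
By inclusion-exclusion: 10! - 2×(10-1)! + (10-2)! = 3628800 - 725760 + 40320 = 2943360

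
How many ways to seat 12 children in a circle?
Circular: fix one position, arrange the rest. (12-1)! = 39916800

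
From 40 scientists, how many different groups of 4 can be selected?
C(40,4) = 40!/(4!×36!) = 91390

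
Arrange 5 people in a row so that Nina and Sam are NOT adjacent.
Total - adjacent = 5! - (5-1)!×2 = 120 - 48 = 72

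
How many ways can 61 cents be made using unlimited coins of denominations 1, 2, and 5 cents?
Coefficient of x^61 in 1/(1-x^1) · 1/(1-x^2) · 1/(1-x^5). Case on j = number of 5-cent coins (j = 0..12); remainder r = 61 - 5j is made from {1,2} in ⌊r/2⌋+1 ways. r = 61, 56, 51, 46, 41, 36, 31, 26, 21, 16, 11, 6, 1 → 31 + 29 + 26 + 24 + 21 + 19 + 16 + 14 + 11 + 9 + 6 + 4 + 1 = 211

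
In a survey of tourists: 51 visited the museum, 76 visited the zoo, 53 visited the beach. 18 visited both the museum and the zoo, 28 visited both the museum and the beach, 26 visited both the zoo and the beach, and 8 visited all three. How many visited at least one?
|A∪B∪C| = 51+76+53-18-28-26+8 = 116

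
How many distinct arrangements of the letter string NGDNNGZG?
8! / (3! × 1! × 3! × 1!) = 1120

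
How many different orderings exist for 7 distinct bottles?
7! = 5040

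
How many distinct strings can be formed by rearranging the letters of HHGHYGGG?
8! / (4! × 1! × 3!) = 280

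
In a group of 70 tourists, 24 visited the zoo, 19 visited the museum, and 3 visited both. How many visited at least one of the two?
|A∪B| = |A| + |B| - |A∩B| = 24 + 19 - 3 = 40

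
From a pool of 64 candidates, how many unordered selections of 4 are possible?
C(64,4) = 64!/(4!×60!) = 635376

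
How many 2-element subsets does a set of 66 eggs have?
C(66,2) = 66!/(2!×64!) = 2145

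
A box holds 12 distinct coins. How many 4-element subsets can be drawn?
C(12,4) = 12!/(4!×8!) = 495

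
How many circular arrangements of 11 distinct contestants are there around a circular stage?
Circular: fix one position, arrange the rest. (11-1)! = 3628800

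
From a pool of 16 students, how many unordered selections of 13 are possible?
C(16,13) = 16!/(13!×3!) = 560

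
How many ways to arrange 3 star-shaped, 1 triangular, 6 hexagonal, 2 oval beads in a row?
12! / (3! × 1! × 6! × 2!) = 55440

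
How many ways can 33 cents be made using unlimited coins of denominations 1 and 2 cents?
Coefficient of x^33 in 1/(1-x^1) · 1/(1-x^2). Use j coins of 2 for j = 0..⌊33/2⌋ = 16, the rest in 1s: 16 + 1 = 17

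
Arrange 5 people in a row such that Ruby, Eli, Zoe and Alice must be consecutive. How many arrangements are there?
Treat the 4 as one block: (5-4+1)! × 4! = 2 × 24 = 48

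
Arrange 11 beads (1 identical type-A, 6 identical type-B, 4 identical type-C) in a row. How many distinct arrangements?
11! / (1! × 6! × 4!) = 2310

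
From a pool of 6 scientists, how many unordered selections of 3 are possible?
C(6,3) = 6!/(3!×3!) = 20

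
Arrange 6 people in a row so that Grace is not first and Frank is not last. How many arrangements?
By inclusion-exclusion: 6! - 2×(6-1)! + (6-2)! = 720 - 240 + 24 = 504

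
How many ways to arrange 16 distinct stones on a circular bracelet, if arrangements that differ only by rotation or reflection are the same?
(16-1)!/2 = 1307674368000/2 = 653837184000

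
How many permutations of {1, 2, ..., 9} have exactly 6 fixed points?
Choose the 6 fixed points C(9,6) = 84, derange the rest: !3 = Σ_{j=0}^{3} (-1)^j·3!/j! = 6 - 6 + 3 - 1 = 2. Product = 84 × 2 = 168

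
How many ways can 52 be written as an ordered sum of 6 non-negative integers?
C(52+6-1, 6-1) = C(57, 5) = 4187106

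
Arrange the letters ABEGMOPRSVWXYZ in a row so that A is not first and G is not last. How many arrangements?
By inclusion-exclusion: 14! - 2×(14-1)! + (14-2)! = 87178291200 - 12454041600 + 479001600 = 75203251200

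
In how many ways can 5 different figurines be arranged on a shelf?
5! = 120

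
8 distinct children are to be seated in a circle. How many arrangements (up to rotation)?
Circular: fix one position, arrange the rest. (8-1)! = 5040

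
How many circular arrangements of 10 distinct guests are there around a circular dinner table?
Circular: fix one position, arrange the rest. (10-1)! = 362880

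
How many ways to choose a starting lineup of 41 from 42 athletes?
C(42,41) = 42!/(41!×1!) = 42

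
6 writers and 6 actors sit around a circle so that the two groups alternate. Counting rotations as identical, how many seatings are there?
Fix one of the writers: (6-1)! ways for the remaining writers, × 6! ways for the actors = 120 × 720 = 86400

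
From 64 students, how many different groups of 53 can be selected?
C(64,53) = 64!/(53!×11!) = 743595781824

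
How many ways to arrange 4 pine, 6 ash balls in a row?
10! / (4! × 6!) = 210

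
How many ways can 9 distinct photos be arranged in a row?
9! = 362880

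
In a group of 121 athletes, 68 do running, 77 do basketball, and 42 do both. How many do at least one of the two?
|A∪B| = |A| + |B| - |A∩B| = 68 + 77 - 42 = 103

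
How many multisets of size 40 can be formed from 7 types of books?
C(40+7-1, 7-1) = C(46, 6) = 9366819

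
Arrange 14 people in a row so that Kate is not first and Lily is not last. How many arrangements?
By inclusion-exclusion: 14! - 2×(14-1)! + (14-2)! = 87178291200 - 12454041600 + 479001600 = 75203251200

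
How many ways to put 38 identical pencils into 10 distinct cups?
C(38+10-1, 10-1) = C(47, 9) = 1362649145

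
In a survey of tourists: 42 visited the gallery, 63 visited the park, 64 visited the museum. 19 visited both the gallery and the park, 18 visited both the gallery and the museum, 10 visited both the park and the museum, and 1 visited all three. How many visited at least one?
|A∪B∪C| = 42+63+64-19-18-10+1 = 123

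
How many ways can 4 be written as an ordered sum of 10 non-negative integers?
C(4+10-1, 10-1) = C(13, 9) = 715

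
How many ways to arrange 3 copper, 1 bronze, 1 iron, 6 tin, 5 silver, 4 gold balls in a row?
20! / (3! × 1! × 1! × 6! × 5! × 4!) = 195545750400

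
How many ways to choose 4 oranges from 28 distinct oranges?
C(28,4) = 28!/(4!×24!) = 20475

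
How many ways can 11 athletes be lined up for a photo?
11! = 39916800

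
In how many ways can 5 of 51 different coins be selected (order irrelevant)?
C(51,5) = 51!/(5!×46!) = 2349060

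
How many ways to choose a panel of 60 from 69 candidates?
C(69,60) = 69!/(60!×9!) = 56672074888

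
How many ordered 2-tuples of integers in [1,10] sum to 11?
Coefficient of x^11 in (x + x² + ... + x^10)^2. By inclusion-exclusion on dice exceeding 10: Σ_j (-1)^j C(2,j)·C(11-1-10j, 1) = C(2,0)·C(10,1) = 1·10 = 10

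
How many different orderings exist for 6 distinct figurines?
6! = 720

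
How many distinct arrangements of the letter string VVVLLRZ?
7! / (1! × 2! × 3! × 1!) = 420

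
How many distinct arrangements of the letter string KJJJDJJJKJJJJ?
13! / (10! × 2! × 1!) = 858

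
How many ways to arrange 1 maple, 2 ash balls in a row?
3! / (1! × 2!) = 3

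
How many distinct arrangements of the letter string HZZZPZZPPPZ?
11! / (6! × 4! × 1!) = 2310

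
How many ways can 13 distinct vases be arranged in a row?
13! = 6227020800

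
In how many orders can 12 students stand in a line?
12! = 479001600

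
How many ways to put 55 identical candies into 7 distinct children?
C(55+7-1, 7-1) = C(61, 6) = 55525372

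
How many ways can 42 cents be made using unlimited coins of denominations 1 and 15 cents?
Coefficient of x^42 in 1/(1-x^1) · 1/(1-x^15). Use j coins of 15 for j = 0..⌊42/15⌋ = 2, the rest in 1s: 2 + 1 = 3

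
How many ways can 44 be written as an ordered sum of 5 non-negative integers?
C(44+5-1, 5-1) = C(48, 4) = 194580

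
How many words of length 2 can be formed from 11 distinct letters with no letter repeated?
P(11,2) = 11!/(11-2)! = 110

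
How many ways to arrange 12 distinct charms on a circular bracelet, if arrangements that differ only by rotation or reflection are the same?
(12-1)!/2 = 39916800/2 = 19958400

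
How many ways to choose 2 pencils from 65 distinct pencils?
C(65,2) = 65!/(2!×63!) = 2080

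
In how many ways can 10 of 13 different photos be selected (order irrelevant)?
C(13,10) = 13!/(10!×3!) = 286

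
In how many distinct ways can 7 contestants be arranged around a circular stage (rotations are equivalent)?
Circular: fix one position, arrange the rest. (7-1)! = 720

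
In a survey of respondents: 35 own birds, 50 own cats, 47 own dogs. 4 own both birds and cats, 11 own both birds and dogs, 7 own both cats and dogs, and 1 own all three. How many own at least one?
|A∪B∪C| = 35+50+47-4-11-7+1 = 111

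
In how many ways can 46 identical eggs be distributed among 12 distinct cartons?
C(46+12-1, 12-1) = C(57, 11) = 184509266760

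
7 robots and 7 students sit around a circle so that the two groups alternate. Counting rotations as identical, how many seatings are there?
Fix one of the robots: (7-1)! ways for the remaining robots, × 7! ways for the students = 720 × 5040 = 3628800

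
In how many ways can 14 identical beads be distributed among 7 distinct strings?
C(14+7-1, 7-1) = C(20, 6) = 38760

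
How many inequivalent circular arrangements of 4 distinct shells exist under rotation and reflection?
(4-1)!/2 = 6/2 = 3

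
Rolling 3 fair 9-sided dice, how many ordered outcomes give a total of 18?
Coefficient of x^18 in (x + x² + ... + x^9)^3. By inclusion-exclusion on dice exceeding 9: Σ_j (-1)^j C(3,j)·C(18-1-9j, 2) = C(3,0)·C(17,2) - C(3,1)·C(8,2) = 1·136 - 3·28 = 52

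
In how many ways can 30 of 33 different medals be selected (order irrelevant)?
C(33,30) = 33!/(30!×3!) = 5456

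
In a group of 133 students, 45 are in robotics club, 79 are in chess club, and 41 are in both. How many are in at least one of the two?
|A∪B| = |A| + |B| - |A∩B| = 45 + 79 - 41 = 83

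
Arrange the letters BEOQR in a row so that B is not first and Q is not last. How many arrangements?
By inclusion-exclusion: 5! - 2×(5-1)! + (5-2)! = 120 - 48 + 6 = 78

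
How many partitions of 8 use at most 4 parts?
By conjugation, equals partitions of 8 into parts ≤ 4. Let r_j(i) = number of partitions of i into parts ≤ j, for i = 0..8. r_1(i) = 1 for all i; r_j(i) = r_{j-1}(i) + r_j(i-j). Rows j = 2..4: ≤2: 1 1 2 2 3 3 4 4 5; ≤3: 1 1 2 3 4 5 7 8 10; ≤4: 1 1 2 3 5 6 9 11 15. r_4(8) = 15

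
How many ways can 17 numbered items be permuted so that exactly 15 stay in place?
Choose the 15 fixed points C(17,15) = 136, derange the rest: !2 = Σ_{j=0}^{2} (-1)^j·2!/j! = 2 - 2 + 1 = 1. Product = 136 × 1 = 136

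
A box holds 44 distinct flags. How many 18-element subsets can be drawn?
C(44,18) = 44!/(18!×26!) = 1029530696964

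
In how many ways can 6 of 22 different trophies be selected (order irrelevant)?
C(22,6) = 22!/(6!×16!) = 74613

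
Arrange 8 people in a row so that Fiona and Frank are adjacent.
Treat as block: (8-1)! × 2! = 5040 × 2 = 10080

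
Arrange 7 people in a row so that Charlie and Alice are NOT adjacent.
Total - adjacent = 7! - (7-1)!×2 = 5040 - 1440 = 3600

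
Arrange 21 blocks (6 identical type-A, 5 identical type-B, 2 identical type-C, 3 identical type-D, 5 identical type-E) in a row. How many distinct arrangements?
21! / (6! × 5! × 2! × 3! × 5!) = 410646075840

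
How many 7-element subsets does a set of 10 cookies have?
C(10,7) = 10!/(7!×3!) = 120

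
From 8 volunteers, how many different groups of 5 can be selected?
C(8,5) = 8!/(5!×3!) = 56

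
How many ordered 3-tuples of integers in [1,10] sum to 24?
Coefficient of x^24 in (x + x² + ... + x^10)^3. By inclusion-exclusion on dice exceeding 10: Σ_j (-1)^j C(3,j)·C(24-1-10j, 2) = C(3,0)·C(23,2) - C(3,1)·C(13,2) + C(3,2)·C(3,2) = 1·253 - 3·78 + 3·3 = 28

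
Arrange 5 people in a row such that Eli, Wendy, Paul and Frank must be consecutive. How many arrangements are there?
Treat the 4 as one block: (5-4+1)! × 4! = 2 × 24 = 48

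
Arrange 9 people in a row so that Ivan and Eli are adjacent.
Treat as block: (9-1)! × 2! = 40320 × 2 = 80640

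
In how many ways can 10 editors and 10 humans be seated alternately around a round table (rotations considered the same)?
Fix one of the editors: (10-1)! ways for the remaining editors, × 10! ways for the humans = 362880 × 3628800 = 1316818944000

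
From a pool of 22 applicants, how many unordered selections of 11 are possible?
C(22,11) = 22!/(11!×11!) = 705432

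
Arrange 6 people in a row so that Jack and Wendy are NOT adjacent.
Total - adjacent = 6! - (6-1)!×2 = 720 - 240 = 480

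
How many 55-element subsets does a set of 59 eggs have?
C(59,55) = 59!/(55!×4!) = 455126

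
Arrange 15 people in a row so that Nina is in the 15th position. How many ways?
Fix one position: (15-1)! = 87178291200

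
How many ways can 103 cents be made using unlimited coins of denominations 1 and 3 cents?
Coefficient of x^103 in 1/(1-x^1) · 1/(1-x^3). Use j coins of 3 for j = 0..⌊103/3⌋ = 34, the rest in 1s: 34 + 1 = 35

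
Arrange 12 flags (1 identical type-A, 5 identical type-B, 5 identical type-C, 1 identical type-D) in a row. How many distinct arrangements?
12! / (1! × 5! × 5! × 1!) = 33264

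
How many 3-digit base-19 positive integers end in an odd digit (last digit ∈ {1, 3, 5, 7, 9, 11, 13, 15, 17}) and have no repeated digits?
Last∈{1,3,5,7,9,11,13,15,17}. Last=0: 0. Last nonzero: 9×17×P(17,1) = 2601. Total = 2601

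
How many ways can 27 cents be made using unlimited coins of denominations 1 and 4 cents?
Coefficient of x^27 in 1/(1-x^1) · 1/(1-x^4). Use j coins of 4 for j = 0..⌊27/4⌋ = 6, the rest in 1s: 6 + 1 = 7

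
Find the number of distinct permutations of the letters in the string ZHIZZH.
6! / (1! × 3! × 2!) = 60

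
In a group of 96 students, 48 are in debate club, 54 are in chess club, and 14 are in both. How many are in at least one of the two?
|A∪B| = |A| + |B| - |A∩B| = 48 + 54 - 14 = 88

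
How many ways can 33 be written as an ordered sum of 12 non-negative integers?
C(33+12-1, 12-1) = C(44, 11) = 7669339132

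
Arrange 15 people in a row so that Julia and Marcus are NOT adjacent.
Total - adjacent = 15! - (15-1)!×2 = 1307674368000 - 174356582400 = 1133317785600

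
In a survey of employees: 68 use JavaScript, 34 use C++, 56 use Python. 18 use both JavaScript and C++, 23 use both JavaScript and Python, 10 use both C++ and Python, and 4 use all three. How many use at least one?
|A∪B∪C| = 68+34+56-18-23-10+4 = 111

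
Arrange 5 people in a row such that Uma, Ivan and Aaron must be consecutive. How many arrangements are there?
Treat the 3 as one block: (5-3+1)! × 3! = 6 × 6 = 36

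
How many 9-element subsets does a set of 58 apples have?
C(58,9) = 58!/(9!×49!) = 10648873950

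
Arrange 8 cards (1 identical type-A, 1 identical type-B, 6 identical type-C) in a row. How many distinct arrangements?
8! / (1! × 1! × 6!) = 56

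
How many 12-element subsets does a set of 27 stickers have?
C(27,12) = 27!/(12!×15!) = 17383860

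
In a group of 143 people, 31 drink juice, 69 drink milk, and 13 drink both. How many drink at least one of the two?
|A∪B| = |A| + |B| - |A∩B| = 31 + 69 - 13 = 87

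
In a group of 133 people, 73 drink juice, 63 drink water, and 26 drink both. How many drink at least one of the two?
|A∪B| = |A| + |B| - |A∩B| = 73 + 63 - 26 = 110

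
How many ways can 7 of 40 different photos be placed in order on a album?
P(40,7) = 40!/(40-7)! = 93963542400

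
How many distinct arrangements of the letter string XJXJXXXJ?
8! / (3! × 5!) = 56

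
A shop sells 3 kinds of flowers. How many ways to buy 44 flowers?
C(44+3-1, 3-1) = C(46, 2) = 1035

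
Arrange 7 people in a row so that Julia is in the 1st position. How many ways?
Fix one position: (7-1)! = 720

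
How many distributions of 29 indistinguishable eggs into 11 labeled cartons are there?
C(29+11-1, 11-1) = C(39, 10) = 635745396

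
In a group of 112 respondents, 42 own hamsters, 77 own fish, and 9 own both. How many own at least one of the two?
|A∪B| = |A| + |B| - |A∩B| = 42 + 77 - 9 = 110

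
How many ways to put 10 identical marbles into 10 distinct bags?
C(10+10-1, 10-1) = C(19, 9) = 92378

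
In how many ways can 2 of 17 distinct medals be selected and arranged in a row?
P(17,2) = 17!/(17-2)! = 272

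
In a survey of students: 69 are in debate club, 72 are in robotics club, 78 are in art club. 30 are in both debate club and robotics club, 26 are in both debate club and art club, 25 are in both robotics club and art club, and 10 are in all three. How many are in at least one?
|A∪B∪C| = 69+72+78-30-26-25+10 = 148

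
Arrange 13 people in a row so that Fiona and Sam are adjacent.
Treat as block: (13-1)! × 2! = 479001600 × 2 = 958003200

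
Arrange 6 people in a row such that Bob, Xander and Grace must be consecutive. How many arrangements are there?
Treat the 3 as one block: (6-3+1)! × 3! = 24 × 6 = 144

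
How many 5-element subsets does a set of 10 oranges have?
C(10,5) = 10!/(5!×5!) = 252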